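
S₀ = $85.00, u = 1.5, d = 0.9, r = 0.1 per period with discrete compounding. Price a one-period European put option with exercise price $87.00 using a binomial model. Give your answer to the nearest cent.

Risk-neutral probability p = (1 + 0.1 − 0.9)/(1.5 − 0.9) = 0.2000/0.6000 = 0.3333
Terminal stock prices: S_u = 127.5, S_d = 76.5
Terminal payoffs (K − S): max(-40.5, 0) = 0, max(10.5, 0) = 10.5
Node 0 (S = 85): V_0 = 1/1.1·[0.3333·0.0000 + 0.6667·10.5000] = 6.3636

$6.36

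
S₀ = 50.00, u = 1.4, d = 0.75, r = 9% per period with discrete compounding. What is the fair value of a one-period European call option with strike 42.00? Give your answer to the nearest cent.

13.44

Risk-neutral probability p = (1 + 0.09 − 0.75)/(1.4 − 0.75) = 0.3400/0.6500 = 0.5231
Terminal stock prices: S_u = 70, S_d = 37.5
Terminal payoffs (S − K): max(28, 0) = 28, max(-4.5, 0) = 0
Node 0 (S = 50): V_0 = 1/1.09·[0.5231·28.0000 + 0.4769·0.0000] = 13.4368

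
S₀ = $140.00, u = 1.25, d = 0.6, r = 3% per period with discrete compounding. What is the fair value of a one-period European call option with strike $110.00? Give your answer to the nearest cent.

Risk-neutral probability p = (1 + 0.03 − 0.6)/(1.25 − 0.6) = 0.4300/0.6500 = 0.6615
Terminal stock prices: S_u = 175, S_d = 84
Terminal payoffs (S − K): max(65, 0) = 65, max(-26, 0) = 0
Node 0 (S = 140): V_0 = 1/1.03·[0.6615·65.0000 + 0.3385·0.0000] = 41.7476

$41.75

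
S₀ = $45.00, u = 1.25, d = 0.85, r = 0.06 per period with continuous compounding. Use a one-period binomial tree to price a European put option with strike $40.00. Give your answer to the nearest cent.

Risk-neutral probability p = (e^0.06 − 0.85)/(1.25 − 0.85) = 0.2118/0.4000 = 0.5296
Terminal stock prices: S_u = 56.25, S_d = 38.25
Terminal payoffs (K − S): max(-16.25, 0) = 0, max(1.75, 0) = 1.75
Node 0 (S = 45): V_0 = e^(−0.06)·[0.5296·0.0000 + 0.4704·1.7500] = 0.7753

$0.78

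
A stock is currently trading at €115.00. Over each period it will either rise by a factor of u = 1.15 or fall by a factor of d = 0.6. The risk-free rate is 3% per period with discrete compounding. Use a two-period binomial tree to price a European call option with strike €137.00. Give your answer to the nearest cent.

€8.69

Risk-neutral probability p = (1 + 0.03 − 0.6)/(1.15 − 0.6) = 0.4300/0.5500 = 0.7818
Terminal stock prices: S_uu = 152.1, S_ud = 79.35, S_dd = 41.4
Terminal payoffs (S − K): max(15.09, 0) = 15.09, max(-57.65, 0) = 0, max(-95.6, 0) = 0
Node u (S = 132.2): V_u = 1/1.03·[0.7818·15.0875 + 0.2182·0.0000] = 11.4521
Node d (S = 69): V_d = 1/1.03·[0.7818·0.0000 + 0.2182·0.0000] = 0.0000
Node 0 (S = 115): V_0 = 1/1.03·[0.7818·11.4521 + 0.2182·0.0000] = 8.6927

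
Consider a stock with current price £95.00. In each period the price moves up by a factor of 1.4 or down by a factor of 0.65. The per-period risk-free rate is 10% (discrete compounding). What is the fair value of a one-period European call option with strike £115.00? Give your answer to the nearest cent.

£9.82

Risk-neutral probability p = (1 + 0.1 − 0.65)/(1.4 − 0.65) = 0.4500/0.7500 = 0.6000
Terminal stock prices: S_u = 133, S_d = 61.75
Terminal payoffs (S − K): max(18, 0) = 18, max(-53.25, 0) = 0
Node 0 (S = 95): V_0 = 1/1.1·[0.6000·18.0000 + 0.4000·0.0000] = 9.8182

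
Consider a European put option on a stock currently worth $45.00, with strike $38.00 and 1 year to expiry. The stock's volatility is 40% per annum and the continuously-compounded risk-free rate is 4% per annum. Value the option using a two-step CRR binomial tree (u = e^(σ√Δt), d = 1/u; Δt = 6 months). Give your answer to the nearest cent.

CRR parameters: u = e^(σ√Δt) = e^(0.4·√0.5) = 1.3269, d = 1/u = 0.7536
Per-period rate: rΔt = 0.04·0.5 = 0.02, so R = e^0.02 = 1.0202
Risk-neutral probability p = (e^0.02 − 0.7536)/(1.3269 − 0.7536) = 0.2666/0.5733 = 0.4650
Terminal stock prices: S_uu = 79.23, S_ud = 45, S_dd = 25.56
Terminal payoffs (K − S): max(-41.23, 0) = 0, max(-7, 0) = 0, max(12.44, 0) = 12.44
Node u (S = 59.71): V_u = e^(−0.02)·[0.4650·0.0000 + 0.5350·0.0000] = 0.0000
Node d (S = 33.91): V_d = e^(−0.02)·[0.4650·0.0000 + 0.5350·12.4413] = 6.5243
Node 0 (S = 45): V_0 = e^(−0.02)·[0.4650·0.0000 + 0.5350·6.5243] = 3.4214

$3.42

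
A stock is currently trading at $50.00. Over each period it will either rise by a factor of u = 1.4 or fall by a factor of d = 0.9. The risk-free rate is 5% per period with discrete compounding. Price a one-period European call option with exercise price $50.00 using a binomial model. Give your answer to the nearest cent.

$5.71

Risk-neutral probability p = (1 + 0.05 − 0.9)/(1.4 − 0.9) = 0.1500/0.5000 = 0.3000
Terminal stock prices: S_u = 70, S_d = 45
Terminal payoffs (S − K): max(20, 0) = 20, max(-5, 0) = 0
Node 0 (S = 50): V_0 = 1/1.05·[0.3000·20.0000 + 0.7000·0.0000] = 5.7143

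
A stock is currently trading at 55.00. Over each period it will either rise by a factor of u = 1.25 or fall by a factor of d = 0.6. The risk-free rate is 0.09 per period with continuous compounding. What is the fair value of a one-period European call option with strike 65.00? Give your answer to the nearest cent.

2.61

Risk-neutral probability p = (e^0.09 − 0.6)/(1.25 − 0.6) = 0.4942/0.6500 = 0.7603
Terminal stock prices: S_u = 68.75, S_d = 33
Terminal payoffs (S − K): max(3.75, 0) = 3.75, max(-32, 0) = 0
Node 0 (S = 55): V_0 = e^(−0.09)·[0.7603·3.7500 + 0.2397·0.0000] = 2.6056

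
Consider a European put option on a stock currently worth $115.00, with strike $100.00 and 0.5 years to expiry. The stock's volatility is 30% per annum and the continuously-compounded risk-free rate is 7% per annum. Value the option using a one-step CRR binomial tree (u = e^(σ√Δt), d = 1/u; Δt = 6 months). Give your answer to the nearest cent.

$3.17

CRR parameters: u = e^(σ√Δt) = e^(0.3·√0.5) = 1.2363, d = 1/u = 0.8089
Per-period rate: rΔt = 0.07·0.5 = 0.035, so R = e^0.035 = 1.0356
Risk-neutral probability p = (e^0.035 − 0.8089)/(1.2363 − 0.8089) = 0.2268/0.4275 = 0.5305
Terminal stock prices: S_u = 142.2, S_d = 93.02
Terminal payoffs (K − S): max(-42.18, 0) = 0, max(6.981, 0) = 6.981
Node 0 (S = 115): V_0 = e^(−0.035)·[0.5305·0.0000 + 0.4695·6.9813] = 3.1650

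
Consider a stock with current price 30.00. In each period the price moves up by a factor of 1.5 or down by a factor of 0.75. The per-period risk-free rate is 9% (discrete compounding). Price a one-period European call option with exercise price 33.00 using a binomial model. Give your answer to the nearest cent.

4.99

Risk-neutral probability p = (1 + 0.09 − 0.75)/(1.5 − 0.75) = 0.3400/0.7500 = 0.4533
Terminal stock prices: S_u = 45, S_d = 22.5
Terminal payoffs (S − K): max(12, 0) = 12, max(-10.5, 0) = 0
Node 0 (S = 30): V_0 = 1/1.09·[0.4533·12.0000 + 0.5467·0.0000] = 4.9908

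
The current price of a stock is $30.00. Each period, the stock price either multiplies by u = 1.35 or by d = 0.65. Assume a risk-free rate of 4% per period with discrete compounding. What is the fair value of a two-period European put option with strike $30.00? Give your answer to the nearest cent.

Risk-neutral probability p = (1 + 0.04 − 0.65)/(1.35 − 0.65) = 0.3900/0.7000 = 0.5571
Terminal stock prices: S_uu = 54.68, S_ud = 26.32, S_dd = 12.68
Terminal payoffs (K − S): max(-24.68, 0) = 0, max(3.675, 0) = 3.675, max(17.32, 0) = 17.32
Node u (S = 40.5): V_u = 1/1.04·[0.5571·0.0000 + 0.4429·3.6750] = 1.5649
Node d (S = 19.5): V_d = 1/1.04·[0.5571·3.6750 + 0.4429·17.3250] = 9.3462
Node 0 (S = 30): V_0 = 1/1.04·[0.5571·1.5649 + 0.4429·9.3462] = 4.8182

$4.82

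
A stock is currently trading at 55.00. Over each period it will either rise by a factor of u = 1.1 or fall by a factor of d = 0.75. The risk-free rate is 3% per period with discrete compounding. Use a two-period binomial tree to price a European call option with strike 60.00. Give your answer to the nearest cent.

3.95

Risk-neutral probability p = (1 + 0.03 − 0.75)/(1.1 − 0.75) = 0.2800/0.3500 = 0.8000
Terminal stock prices: S_uu = 66.55, S_ud = 45.38, S_dd = 30.94
Terminal payoffs (S − K): max(6.55, 0) = 6.55, max(-14.62, 0) = 0, max(-29.06, 0) = 0
Node u (S = 60.5): V_u = 1/1.03·[0.8000·6.5500 + 0.2000·0.0000] = 5.0874
Node d (S = 41.25): V_d = 1/1.03·[0.8000·0.0000 + 0.2000·0.0000] = 0.0000
Node 0 (S = 55): V_0 = 1/1.03·[0.8000·5.0874 + 0.2000·0.0000] = 3.9514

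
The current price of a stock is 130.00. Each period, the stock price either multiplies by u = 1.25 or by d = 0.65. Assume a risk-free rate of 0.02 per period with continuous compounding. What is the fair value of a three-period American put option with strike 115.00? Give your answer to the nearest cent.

16.37

Risk-neutral probability p = (e^0.02 − 0.65)/(1.25 − 0.65) = 0.3702/0.6000 = 0.6170
Terminal stock prices: S_uuu = 253.9, S_uud = 132, S_udd = 68.66, S_ddd = 35.7
Terminal payoffs (K − S): max(-138.9, 0) = 0, max(-17.03, 0) = 0, max(46.34, 0) = 46.34, max(79.3, 0) = 79.3
Node uu (S = 203.1): continuation = e^(−0.02)·[0.6170·0.0000 + 0.3830·0.0000] = 0.0000; exercise value = 0.0000 ≤ continuation, so V_uu = 0.0000
Node ud (S = 105.6): continuation = e^(−0.02)·[0.6170·0.0000 + 0.3830·46.3438] = 17.3981; exercise value = 9.3750 ≤ continuation, so V_ud = 17.3981
Node dd (S = 54.93): continuation = e^(−0.02)·[0.6170·46.3438 + 0.3830·79.2987] = 57.7978; exercise value = 60.0750 > continuation, so V_dd = 60.0750 (exercise)
Node u (S = 162.5): continuation = e^(−0.02)·[0.6170·0.0000 + 0.3830·17.3981] = 6.5315; exercise value = 0.0000 ≤ continuation, so V_u = 6.5315
Node d (S = 84.5): continuation = e^(−0.02)·[0.6170·17.3981 + 0.3830·60.0750] = 33.0751; exercise value = 30.5000 ≤ continuation, so V_d = 33.0751
Node 0 (S = 130): continuation = e^(−0.02)·[0.6170·6.5315 + 0.3830·33.0751] = 16.3670; exercise value = 0.0000 ≤ continuation, so V_0 = 16.3670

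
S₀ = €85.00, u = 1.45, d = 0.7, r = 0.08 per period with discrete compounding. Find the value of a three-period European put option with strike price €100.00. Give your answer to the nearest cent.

€18.38

Risk-neutral probability p = (1 + 0.08 − 0.7)/(1.45 − 0.7) = 0.3800/0.7500 = 0.5067
Terminal stock prices: S_uuu = 259.1, S_uud = 125.1, S_udd = 60.39, S_ddd = 29.15
Terminal payoffs (K − S): max(-159.1, 0) = 0, max(-25.1, 0) = 0, max(39.61, 0) = 39.61, max(70.84, 0) = 70.84
Node uu (S = 178.7): V_uu = 1/1.08·[0.5067·0.0000 + 0.4933·0.0000] = 0.0000
Node ud (S = 86.27): V_ud = 1/1.08·[0.5067·0.0000 + 0.4933·39.6075] = 18.0923
Node dd (S = 41.65): V_dd = 1/1.08·[0.5067·39.6075 + 0.4933·70.8450] = 50.9426
Node u (S = 123.2): V_u = 1/1.08·[0.5067·0.0000 + 0.4933·18.0923] = 8.2644
Node d (S = 59.5): V_d = 1/1.08·[0.5067·18.0923 + 0.4933·50.9426] = 31.7578
Node 0 (S = 85): V_0 = 1/1.08·[0.5067·8.2644 + 0.4933·31.7578] = 18.3838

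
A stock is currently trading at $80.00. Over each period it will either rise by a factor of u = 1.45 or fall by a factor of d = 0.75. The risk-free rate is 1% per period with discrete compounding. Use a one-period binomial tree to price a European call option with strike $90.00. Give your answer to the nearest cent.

Risk-neutral probability p = (1 + 0.01 − 0.75)/(1.45 − 0.75) = 0.2600/0.7000 = 0.3714
Terminal stock prices: S_u = 116, S_d = 60
Terminal payoffs (S − K): max(26, 0) = 26, max(-30, 0) = 0
Node 0 (S = 80): V_0 = 1/1.01·[0.3714·26.0000 + 0.6286·0.0000] = 9.5615

$9.56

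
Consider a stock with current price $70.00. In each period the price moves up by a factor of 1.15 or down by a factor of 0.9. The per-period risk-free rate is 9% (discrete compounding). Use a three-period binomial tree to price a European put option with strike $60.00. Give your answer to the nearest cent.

Risk-neutral probability p = (1 + 0.09 − 0.9)/(1.15 − 0.9) = 0.1900/0.2500 = 0.7600
Terminal stock prices: S_uuu = 106.5, S_uud = 83.32, S_udd = 65.2, S_ddd = 51.03
Terminal payoffs (K − S): max(-46.46, 0) = 0, max(-23.32, 0) = 0, max(-5.205, 0) = 0, max(8.97, 0) = 8.97
Node uu (S = 92.57): V_uu = 1/1.09·[0.7600·0.0000 + 0.2400·0.0000] = 0.0000
Node ud (S = 72.45): V_ud = 1/1.09·[0.7600·0.0000 + 0.2400·0.0000] = 0.0000
Node dd (S = 56.7): V_dd = 1/1.09·[0.7600·0.0000 + 0.2400·8.9700] = 1.9750
Node u (S = 80.5): V_u = 1/1.09·[0.7600·0.0000 + 0.2400·0.0000] = 0.0000
Node d (S = 63): V_d = 1/1.09·[0.7600·0.0000 + 0.2400·1.9750] = 0.4349
Node 0 (S = 70): V_0 = 1/1.09·[0.7600·0.0000 + 0.2400·0.4349] = 0.0958

$0.10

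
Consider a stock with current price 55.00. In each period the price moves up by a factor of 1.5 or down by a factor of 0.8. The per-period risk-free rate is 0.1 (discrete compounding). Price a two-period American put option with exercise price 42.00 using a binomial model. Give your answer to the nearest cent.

1.84

Risk-neutral probability p = (1 + 0.1 − 0.8)/(1.5 − 0.8) = 0.3000/0.7000 = 0.4286
Terminal stock prices: S_uu = 123.8, S_ud = 66, S_dd = 35.2
Terminal payoffs (K − S): max(-81.75, 0) = 0, max(-24, 0) = 0, max(6.8, 0) = 6.8
Node u (S = 82.5): continuation = 1/1.1·[0.4286·0.0000 + 0.5714·0.0000] = 0.0000; exercise value = 0.0000 ≤ continuation, so V_u = 0.0000
Node d (S = 44): continuation = 1/1.1·[0.4286·0.0000 + 0.5714·6.8000] = 3.5325; exercise value = 0.0000 ≤ continuation, so V_d = 3.5325
Node 0 (S = 55): continuation = 1/1.1·[0.4286·0.0000 + 0.5714·3.5325] = 1.8350; exercise value = 0.0000 ≤ continuation, so V_0 = 1.8350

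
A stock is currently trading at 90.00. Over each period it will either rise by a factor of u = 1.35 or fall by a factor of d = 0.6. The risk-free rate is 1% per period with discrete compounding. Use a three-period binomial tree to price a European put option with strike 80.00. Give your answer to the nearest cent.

Risk-neutral probability p = (1 + 0.01 − 0.6)/(1.35 − 0.6) = 0.4100/0.7500 = 0.5467
Terminal stock prices: S_uuu = 221.4, S_uud = 98.42, S_udd = 43.74, S_ddd = 19.44
Terminal payoffs (K − S): max(-141.4, 0) = 0, max(-18.42, 0) = 0, max(36.26, 0) = 36.26, max(60.56, 0) = 60.56
Node uu (S = 164): V_uu = 1/1.01·[0.5467·0.0000 + 0.4533·0.0000] = 0.0000
Node ud (S = 72.9): V_ud = 1/1.01·[0.5467·0.0000 + 0.4533·36.2600] = 16.2751
Node dd (S = 32.4): V_dd = 1/1.01·[0.5467·36.2600 + 0.4533·60.5600] = 46.8079
Node u (S = 121.5): V_u = 1/1.01·[0.5467·0.0000 + 0.4533·16.2751] = 7.3050
Node d (S = 54): V_d = 1/1.01·[0.5467·16.2751 + 0.4533·46.8079] = 29.8185
Node 0 (S = 90): V_0 = 1/1.01·[0.5467·7.3050 + 0.4533·29.8185] = 17.3377

17.34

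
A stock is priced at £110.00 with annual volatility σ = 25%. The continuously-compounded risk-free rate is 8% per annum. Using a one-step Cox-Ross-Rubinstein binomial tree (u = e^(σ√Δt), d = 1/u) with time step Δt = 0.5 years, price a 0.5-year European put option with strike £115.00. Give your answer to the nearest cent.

£9.41

CRR parameters: u = e^(σ√Δt) = e^(0.25·√0.5) = 1.1934, d = 1/u = 0.8380
Per-period rate: rΔt = 0.08·0.5 = 0.04, so R = e^0.04 = 1.0408
Risk-neutral probability p = (e^0.04 − 0.8380)/(1.1934 − 0.8380) = 0.2028/0.3554 = 0.5708
Terminal stock prices: S_u = 131.3, S_d = 92.18
Terminal payoffs (K − S): max(-16.27, 0) = 0, max(22.82, 0) = 22.82
Node 0 (S = 110): V_0 = e^(−0.04)·[0.5708·0.0000 + 0.4292·22.8236] = 9.4129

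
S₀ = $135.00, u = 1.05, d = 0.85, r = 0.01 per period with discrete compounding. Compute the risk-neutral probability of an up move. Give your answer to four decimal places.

Risk-neutral probability p = (1 + 0.01 − 0.85)/(1.05 − 0.85) = 0.1600/0.2000 = 0.8000

p = 0.8000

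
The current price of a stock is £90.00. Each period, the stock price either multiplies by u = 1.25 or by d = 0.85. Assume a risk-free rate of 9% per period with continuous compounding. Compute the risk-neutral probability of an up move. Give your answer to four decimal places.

Risk-neutral probability p = (e^0.09 − 0.85)/(1.25 − 0.85) = 0.2442/0.4000 = 0.6104

p = 0.6104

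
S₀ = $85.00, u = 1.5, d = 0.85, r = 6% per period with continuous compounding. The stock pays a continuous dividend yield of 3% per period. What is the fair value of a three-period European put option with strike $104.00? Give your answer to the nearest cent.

$20.62

Per-period risk-free factor R = e^0.06 = 1.0618; dividend-adjusted growth = e^(0.06−0.03) = 1.0305.
Risk-neutral probability p = (1.0305 − 0.85)/(1.5 − 0.85) = 0.1805/0.6500 = 0.2776
Terminal stock prices: S_uuu = 286.9, S_uud = 162.6, S_udd = 92.12, S_ddd = 52.2
Terminal payoffs (K − S): max(-182.9, 0) = 0, max(-58.56, 0) = 0, max(11.88, 0) = 11.88, max(51.8, 0) = 51.8
Node uu (S = 191.2): V_uu = e^(−0.06)·[0.2776·0.0000 + 0.7224·0.0000] = 0.0000
Node ud (S = 108.4): V_ud = e^(−0.06)·[0.2776·0.0000 + 0.7224·11.8813] = 8.0829
Node dd (S = 61.41): V_dd = e^(−0.06)·[0.2776·11.8813 + 0.7224·51.7994] = 38.3460
Node u (S = 127.5): V_u = e^(−0.06)·[0.2776·0.0000 + 0.7224·8.0829] = 5.4989
Node d (S = 72.25): V_d = e^(−0.06)·[0.2776·8.0829 + 0.7224·38.3460] = 28.2005
Node 0 (S = 85): V_0 = e^(−0.06)·[0.2776·5.4989 + 0.7224·28.2005] = 20.6228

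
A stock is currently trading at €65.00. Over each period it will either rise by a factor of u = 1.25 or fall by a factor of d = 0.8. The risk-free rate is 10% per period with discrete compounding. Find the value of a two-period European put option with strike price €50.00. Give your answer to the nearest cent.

€0.77

Risk-neutral probability p = (1 + 0.1 − 0.8)/(1.25 − 0.8) = 0.3000/0.4500 = 0.6667
Terminal stock prices: S_uu = 101.6, S_ud = 65, S_dd = 41.6
Terminal payoffs (K − S): max(-51.56, 0) = 0, max(-15, 0) = 0, max(8.4, 0) = 8.4
Node u (S = 81.25): V_u = 1/1.1·[0.6667·0.0000 + 0.3333·0.0000] = 0.0000
Node d (S = 52): V_d = 1/1.1·[0.6667·0.0000 + 0.3333·8.4000] = 2.5455
Node 0 (S = 65): V_0 = 1/1.1·[0.6667·0.0000 + 0.3333·2.5455] = 0.7713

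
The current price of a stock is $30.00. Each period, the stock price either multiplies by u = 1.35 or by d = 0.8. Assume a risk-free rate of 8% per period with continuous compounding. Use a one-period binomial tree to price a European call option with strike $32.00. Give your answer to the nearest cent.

Risk-neutral probability p = (e^0.08 − 0.8)/(1.35 − 0.8) = 0.2833/0.5500 = 0.5151
Terminal stock prices: S_u = 40.5, S_d = 24
Terminal payoffs (S − K): max(8.5, 0) = 8.5, max(-8, 0) = 0
Node 0 (S = 30): V_0 = e^(−0.08)·[0.5151·8.5000 + 0.4849·0.0000] = 4.0415

$4.04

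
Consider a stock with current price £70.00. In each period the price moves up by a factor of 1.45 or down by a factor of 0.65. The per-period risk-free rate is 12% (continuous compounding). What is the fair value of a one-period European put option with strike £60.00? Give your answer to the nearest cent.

Risk-neutral probability p = (e^0.12 − 0.65)/(1.45 − 0.65) = 0.4775/0.8000 = 0.5969
Terminal stock prices: S_u = 101.5, S_d = 45.5
Terminal payoffs (K − S): max(-41.5, 0) = 0, max(14.5, 0) = 14.5
Node 0 (S = 70): V_0 = e^(−0.12)·[0.5969·0.0000 + 0.4031·14.5000] = 5.1844

£5.18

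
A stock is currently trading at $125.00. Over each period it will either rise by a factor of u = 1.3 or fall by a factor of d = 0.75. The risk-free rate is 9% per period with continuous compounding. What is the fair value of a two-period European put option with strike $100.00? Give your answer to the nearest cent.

Risk-neutral probability p = (e^0.09 − 0.75)/(1.3 − 0.75) = 0.3442/0.5500 = 0.6258
Terminal stock prices: S_uu = 211.3, S_ud = 121.9, S_dd = 70.31
Terminal payoffs (K − S): max(-111.3, 0) = 0, max(-21.88, 0) = 0, max(29.69, 0) = 29.69
Node u (S = 162.5): V_u = e^(−0.09)·[0.6258·0.0000 + 0.3742·0.0000] = 0.0000
Node d (S = 93.75): V_d = e^(−0.09)·[0.6258·0.0000 + 0.3742·29.6875] = 10.1537
Node 0 (S = 125): V_0 = e^(−0.09)·[0.6258·0.0000 + 0.3742·10.1537] = 3.4728

$3.47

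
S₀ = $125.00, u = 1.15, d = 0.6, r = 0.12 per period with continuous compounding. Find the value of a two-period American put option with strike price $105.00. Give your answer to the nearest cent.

Risk-neutral probability p = (e^0.12 − 0.6)/(1.15 − 0.6) = 0.5275/0.5500 = 0.9591
Terminal stock prices: S_uu = 165.3, S_ud = 86.25, S_dd = 45
Terminal payoffs (K − S): max(-60.31, 0) = 0, max(18.75, 0) = 18.75, max(60, 0) = 60
Node u (S = 143.8): continuation = e^(−0.12)·[0.9591·0.0000 + 0.0409·18.7500] = 0.6804; exercise value = 0.0000 ≤ continuation, so V_u = 0.6804
Node d (S = 75): continuation = e^(−0.12)·[0.9591·18.7500 + 0.0409·60.0000] = 18.1266; exercise value = 30.0000 > continuation, so V_d = 30.0000 (exercise)
Node 0 (S = 125): continuation = e^(−0.12)·[0.9591·0.6804 + 0.0409·30.0000] = 1.6674; exercise value = 0.0000 ≤ continuation, so V_0 = 1.6674

$1.67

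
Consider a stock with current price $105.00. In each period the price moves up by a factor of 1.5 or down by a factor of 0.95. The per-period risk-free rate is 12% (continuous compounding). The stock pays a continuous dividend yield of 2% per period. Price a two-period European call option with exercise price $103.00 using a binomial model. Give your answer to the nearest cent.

Per-period risk-free factor R = e^0.12 = 1.1275; dividend-adjusted growth = e^(0.12−0.02) = 1.1052.
Risk-neutral probability p = (1.1052 − 0.95)/(1.5 − 0.95) = 0.1552/0.5500 = 0.2821
Terminal stock prices: S_uu = 236.2, S_ud = 149.6, S_dd = 94.76
Terminal payoffs (S − K): max(133.2, 0) = 133.2, max(46.62, 0) = 46.62, max(-8.237, 0) = 0
Node u (S = 157.5): V_u = e^(−0.12)·[0.2821·133.2500 + 0.7179·46.6250] = 63.0285
Node d (S = 99.75): V_d = e^(−0.12)·[0.2821·46.6250 + 0.7179·0.0000] = 11.6668
Node 0 (S = 105): V_0 = e^(−0.12)·[0.2821·63.0285 + 0.7179·11.6668] = 23.1995

$23.20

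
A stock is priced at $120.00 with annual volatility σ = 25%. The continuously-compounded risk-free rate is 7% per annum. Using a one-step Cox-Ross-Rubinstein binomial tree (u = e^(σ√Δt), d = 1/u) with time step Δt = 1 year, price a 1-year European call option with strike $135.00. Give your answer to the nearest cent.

$10.34

CRR parameters: u = e^(σ√Δt) = e^(0.25·√1) = 1.2840, d = 1/u = 0.7788
Per-period rate: rΔt = 0.07·1 = 0.07, so R = e^0.07 = 1.0725
Risk-neutral probability p = (e^0.07 − 0.7788)/(1.2840 − 0.7788) = 0.2937/0.5052 = 0.5813
Terminal stock prices: S_u = 154.1, S_d = 93.46
Terminal payoffs (S − K): max(19.08, 0) = 19.08, max(-41.54, 0) = 0
Node 0 (S = 120): V_0 = e^(−0.07)·[0.5813·19.0831 + 0.4187·0.0000] = 10.3437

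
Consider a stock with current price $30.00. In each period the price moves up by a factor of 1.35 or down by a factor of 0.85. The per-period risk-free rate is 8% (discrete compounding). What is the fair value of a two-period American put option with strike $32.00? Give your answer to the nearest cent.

Risk-neutral probability p = (1 + 0.08 − 0.85)/(1.35 − 0.85) = 0.2300/0.5000 = 0.4600
Terminal stock prices: S_uu = 54.68, S_ud = 34.42, S_dd = 21.67
Terminal payoffs (K − S): max(-22.68, 0) = 0, max(-2.425, 0) = 0, max(10.33, 0) = 10.33
Node u (S = 40.5): continuation = 1/1.08·[0.4600·0.0000 + 0.5400·0.0000] = 0.0000; exercise value = 0.0000 ≤ continuation, so V_u = 0.0000
Node d (S = 25.5): continuation = 1/1.08·[0.4600·0.0000 + 0.5400·10.3250] = 5.1625; exercise value = 6.5000 > continuation, so V_d = 6.5000 (exercise)
Node 0 (S = 30): continuation = 1/1.08·[0.4600·0.0000 + 0.5400·6.5000] = 3.2500; exercise value = 2.0000 ≤ continuation, so V_0 = 3.2500

$3.25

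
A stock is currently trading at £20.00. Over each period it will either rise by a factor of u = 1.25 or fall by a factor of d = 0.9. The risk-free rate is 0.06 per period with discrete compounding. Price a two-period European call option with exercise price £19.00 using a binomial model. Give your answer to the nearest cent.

Risk-neutral probability p = (1 + 0.06 − 0.9)/(1.25 − 0.9) = 0.1600/0.3500 = 0.4571
Terminal stock prices: S_uu = 31.25, S_ud = 22.5, S_dd = 16.2
Terminal payoffs (S − K): max(12.25, 0) = 12.25, max(3.5, 0) = 3.5, max(-2.8, 0) = 0
Node u (S = 25): V_u = 1/1.06·[0.4571·12.2500 + 0.5429·3.5000] = 7.0755
Node d (S = 18): V_d = 1/1.06·[0.4571·3.5000 + 0.5429·0.0000] = 1.5094
Node 0 (S = 20): V_0 = 1/1.06·[0.4571·7.0755 + 0.5429·1.5094] = 3.8244

£3.82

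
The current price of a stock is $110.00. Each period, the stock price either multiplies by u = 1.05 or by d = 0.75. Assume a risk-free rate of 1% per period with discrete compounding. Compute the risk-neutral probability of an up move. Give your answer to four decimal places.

p = 0.8667

Risk-neutral probability p = (1 + 0.01 − 0.75)/(1.05 − 0.75) = 0.2600/0.3000 = 0.8667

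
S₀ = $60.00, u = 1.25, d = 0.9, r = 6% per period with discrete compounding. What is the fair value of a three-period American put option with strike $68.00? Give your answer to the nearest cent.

$8.00

Risk-neutral probability p = (1 + 0.06 − 0.9)/(1.25 − 0.9) = 0.1600/0.3500 = 0.4571
Terminal stock prices: S_uuu = 117.2, S_uud = 84.38, S_udd = 60.75, S_ddd = 43.74
Terminal payoffs (K − S): max(-49.19, 0) = 0, max(-16.38, 0) = 0, max(7.25, 0) = 7.25, max(24.26, 0) = 24.26
Node uu (S = 93.75): continuation = 1/1.06·[0.4571·0.0000 + 0.5429·0.0000] = 0.0000; exercise value = 0.0000 ≤ continuation, so V_uu = 0.0000
Node ud (S = 67.5): continuation = 1/1.06·[0.4571·0.0000 + 0.5429·7.2500] = 3.7129; exercise value = 0.5000 ≤ continuation, so V_ud = 3.7129
Node dd (S = 48.6): continuation = 1/1.06·[0.4571·7.2500 + 0.5429·24.2600] = 15.5509; exercise value = 19.4000 > continuation, so V_dd = 19.4000 (exercise)
Node u (S = 75): continuation = 1/1.06·[0.4571·0.0000 + 0.5429·3.7129] = 1.9015; exercise value = 0.0000 ≤ continuation, so V_u = 1.9015
Node d (S = 54): continuation = 1/1.06·[0.4571·3.7129 + 0.5429·19.4000] = 11.5366; exercise value = 14.0000 > continuation, so V_d = 14.0000 (exercise)
Node 0 (S = 60): continuation = 1/1.06·[0.4571·1.9015 + 0.5429·14.0000] = 7.9899; exercise value = 8.0000 > continuation, so V_0 = 8.0000 (exercise)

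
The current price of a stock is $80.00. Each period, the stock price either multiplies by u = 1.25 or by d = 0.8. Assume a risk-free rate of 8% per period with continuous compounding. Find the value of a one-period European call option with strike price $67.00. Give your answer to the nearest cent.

Risk-neutral probability p = (e^0.08 − 0.8)/(1.25 − 0.8) = 0.2833/0.4500 = 0.6295
Terminal stock prices: S_u = 100, S_d = 64
Terminal payoffs (S − K): max(33, 0) = 33, max(-3, 0) = 0
Node 0 (S = 80): V_0 = e^(−0.08)·[0.6295·33.0000 + 0.3705·0.0000] = 19.1772

$19.18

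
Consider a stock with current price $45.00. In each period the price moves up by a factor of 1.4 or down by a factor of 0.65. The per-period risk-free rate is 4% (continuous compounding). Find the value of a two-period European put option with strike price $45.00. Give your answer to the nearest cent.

$7.37

Risk-neutral probability p = (e^0.04 − 0.65)/(1.4 − 0.65) = 0.3908/0.7500 = 0.5211
Terminal stock prices: S_uu = 88.2, S_ud = 40.95, S_dd = 19.01
Terminal payoffs (K − S): max(-43.2, 0) = 0, max(4.05, 0) = 4.05, max(25.99, 0) = 25.99
Node u (S = 63): V_u = e^(−0.04)·[0.5211·0.0000 + 0.4789·4.0500] = 1.8636
Node d (S = 29.25): V_d = e^(−0.04)·[0.5211·4.0500 + 0.4789·25.9875] = 13.9855
Node 0 (S = 45): V_0 = e^(−0.04)·[0.5211·1.8636 + 0.4789·13.9855] = 7.3683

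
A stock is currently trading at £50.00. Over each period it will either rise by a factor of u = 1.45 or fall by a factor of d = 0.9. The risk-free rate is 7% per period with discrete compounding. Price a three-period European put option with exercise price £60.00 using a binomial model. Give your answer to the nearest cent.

Risk-neutral probability p = (1 + 0.07 − 0.9)/(1.45 − 0.9) = 0.1700/0.5500 = 0.3091
Terminal stock prices: S_uuu = 152.4, S_uud = 94.61, S_udd = 58.73, S_ddd = 36.45
Terminal payoffs (K − S): max(-92.43, 0) = 0, max(-34.61, 0) = 0, max(1.275, 0) = 1.275, max(23.55, 0) = 23.55
Node uu (S = 105.1): V_uu = 1/1.07·[0.3091·0.0000 + 0.6909·0.0000] = 0.0000
Node ud (S = 65.25): V_ud = 1/1.07·[0.3091·0.0000 + 0.6909·1.2750] = 0.8233
Node dd (S = 40.5): V_dd = 1/1.07·[0.3091·1.2750 + 0.6909·23.5500] = 15.5748
Node u (S = 72.5): V_u = 1/1.07·[0.3091·0.0000 + 0.6909·0.8233] = 0.5316
Node d (S = 45): V_d = 1/1.07·[0.3091·0.8233 + 0.6909·15.5748] = 10.2946
Node 0 (S = 50): V_0 = 1/1.07·[0.3091·0.5316 + 0.6909·10.2946] = 6.8009

£6.80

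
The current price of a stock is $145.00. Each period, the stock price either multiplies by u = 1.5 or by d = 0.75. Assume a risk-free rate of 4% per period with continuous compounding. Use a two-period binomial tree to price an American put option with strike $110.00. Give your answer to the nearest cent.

$9.84

Risk-neutral probability p = (e^0.04 − 0.75)/(1.5 − 0.75) = 0.2908/0.7500 = 0.3877
Terminal stock prices: S_uu = 326.2, S_ud = 163.1, S_dd = 81.56
Terminal payoffs (K − S): max(-216.2, 0) = 0, max(-53.12, 0) = 0, max(28.44, 0) = 28.44
Node u (S = 217.5): continuation = e^(−0.04)·[0.3877·0.0000 + 0.6123·0.0000] = 0.0000; exercise value = 0.0000 ≤ continuation, so V_u = 0.0000
Node d (S = 108.8): continuation = e^(−0.04)·[0.3877·0.0000 + 0.6123·28.4375] = 16.7282; exercise value = 1.2500 ≤ continuation, so V_d = 16.7282
Node 0 (S = 145): continuation = e^(−0.04)·[0.3877·0.0000 + 0.6123·16.7282] = 9.8403; exercise value = 0.0000 ≤ continuation, so V_0 = 9.8403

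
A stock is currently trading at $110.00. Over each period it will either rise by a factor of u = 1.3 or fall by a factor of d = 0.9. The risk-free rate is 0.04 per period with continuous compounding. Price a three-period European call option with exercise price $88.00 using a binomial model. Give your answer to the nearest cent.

Risk-neutral probability p = (e^0.04 − 0.9)/(1.3 − 0.9) = 0.1408/0.4000 = 0.3520
Terminal stock prices: S_uuu = 241.7, S_uud = 167.3, S_udd = 115.8, S_ddd = 80.19
Terminal payoffs (S − K): max(153.7, 0) = 153.7, max(79.31, 0) = 79.31, max(27.83, 0) = 27.83, max(-7.81, 0) = 0
Node uu (S = 185.9): V_uu = e^(−0.04)·[0.3520·153.6700 + 0.6480·79.3100] = 101.3505
Node ud (S = 128.7): V_ud = e^(−0.04)·[0.3520·79.3100 + 0.6480·27.8300] = 44.1505
Node dd (S = 89.1): V_dd = e^(−0.04)·[0.3520·27.8300 + 0.6480·0.0000] = 9.4128
Node u (S = 143): V_u = e^(−0.04)·[0.3520·101.3505 + 0.6480·44.1505] = 61.7658
Node d (S = 99): V_d = e^(−0.04)·[0.3520·44.1505 + 0.6480·9.4128] = 20.7928
Node 0 (S = 110): V_0 = e^(−0.04)·[0.3520·61.7658 + 0.6480·20.7928] = 33.8355

$33.84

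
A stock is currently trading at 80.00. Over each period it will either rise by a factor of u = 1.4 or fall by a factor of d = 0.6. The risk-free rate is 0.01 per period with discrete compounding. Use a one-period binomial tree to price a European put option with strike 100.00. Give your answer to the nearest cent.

Risk-neutral probability p = (1 + 0.01 − 0.6)/(1.4 − 0.6) = 0.4100/0.8000 = 0.5125
Terminal stock prices: S_u = 112, S_d = 48
Terminal payoffs (K − S): max(-12, 0) = 0, max(52, 0) = 52
Node 0 (S = 80): V_0 = 1/1.01·[0.5125·0.0000 + 0.4875·52.0000] = 25.0990

25.10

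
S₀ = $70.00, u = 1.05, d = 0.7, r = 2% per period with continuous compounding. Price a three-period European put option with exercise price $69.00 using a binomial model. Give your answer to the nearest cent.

$3.66

Risk-neutral probability p = (e^0.02 − 0.7)/(1.05 − 0.7) = 0.3202/0.3500 = 0.9149
Terminal stock prices: S_uuu = 81.03, S_uud = 54.02, S_udd = 36.01, S_ddd = 24.01
Terminal payoffs (K − S): max(-12.03, 0) = 0, max(14.98, 0) = 14.98, max(32.99, 0) = 32.99, max(44.99, 0) = 44.99
Node uu (S = 77.17): V_uu = e^(−0.02)·[0.9149·0.0000 + 0.0851·14.9775] = 1.2499
Node ud (S = 51.45): V_ud = e^(−0.02)·[0.9149·14.9775 + 0.0851·32.9850] = 16.1837
Node dd (S = 34.3): V_dd = e^(−0.02)·[0.9149·32.9850 + 0.0851·44.9900] = 33.3337
Node u (S = 73.5): V_u = e^(−0.02)·[0.9149·1.2499 + 0.0851·16.1837] = 2.4714
Node d (S = 49): V_d = e^(−0.02)·[0.9149·16.1837 + 0.0851·33.3337] = 17.2945
Node 0 (S = 70): V_0 = e^(−0.02)·[0.9149·2.4714 + 0.0851·17.2945] = 3.6595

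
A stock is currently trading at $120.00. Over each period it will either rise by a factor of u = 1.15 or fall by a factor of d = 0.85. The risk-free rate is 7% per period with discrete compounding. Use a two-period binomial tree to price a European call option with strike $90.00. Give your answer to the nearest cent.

$41.60

Risk-neutral probability p = (1 + 0.07 − 0.85)/(1.15 − 0.85) = 0.2200/0.3000 = 0.7333
Terminal stock prices: S_uu = 158.7, S_ud = 117.3, S_dd = 86.7
Terminal payoffs (S − K): max(68.7, 0) = 68.7, max(27.3, 0) = 27.3, max(-3.3, 0) = 0
Node u (S = 138): V_u = 1/1.07·[0.7333·68.7000 + 0.2667·27.3000] = 53.8879
Node d (S = 102): V_d = 1/1.07·[0.7333·27.3000 + 0.2667·0.0000] = 18.7103
Node 0 (S = 120): V_0 = 1/1.07·[0.7333·53.8879 + 0.2667·18.7103] = 41.5955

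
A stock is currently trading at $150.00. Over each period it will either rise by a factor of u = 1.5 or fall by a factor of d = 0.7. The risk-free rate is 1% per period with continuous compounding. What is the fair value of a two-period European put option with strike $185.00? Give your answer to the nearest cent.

Risk-neutral probability p = (e^0.01 − 0.7)/(1.5 − 0.7) = 0.3101/0.8000 = 0.3876
Terminal stock prices: S_uu = 337.5, S_ud = 157.5, S_dd = 73.5
Terminal payoffs (K − S): max(-152.5, 0) = 0, max(27.5, 0) = 27.5, max(111.5, 0) = 111.5
Node u (S = 225): V_u = e^(−0.01)·[0.3876·0.0000 + 0.6124·27.5000] = 16.6744
Node d (S = 105): V_d = e^(−0.01)·[0.3876·27.5000 + 0.6124·111.5000] = 78.1592
Node 0 (S = 150): V_0 = e^(−0.01)·[0.3876·16.6744 + 0.6124·78.1592] = 53.7894

$53.79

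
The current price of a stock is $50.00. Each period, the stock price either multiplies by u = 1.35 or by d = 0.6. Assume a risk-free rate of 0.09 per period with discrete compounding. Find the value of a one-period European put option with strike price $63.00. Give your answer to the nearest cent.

$10.50

Risk-neutral probability p = (1 + 0.09 − 0.6)/(1.35 − 0.6) = 0.4900/0.7500 = 0.6533
Terminal stock prices: S_u = 67.5, S_d = 30
Terminal payoffs (K − S): max(-4.5, 0) = 0, max(33, 0) = 33
Node 0 (S = 50): V_0 = 1/1.09·[0.6533·0.0000 + 0.3467·33.0000] = 10.4954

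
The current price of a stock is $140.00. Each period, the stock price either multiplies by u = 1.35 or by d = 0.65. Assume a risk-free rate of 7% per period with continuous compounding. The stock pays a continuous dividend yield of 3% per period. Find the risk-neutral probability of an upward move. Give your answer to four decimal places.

Per-period risk-free factor R = e^0.07 = 1.0725; dividend-adjusted growth = e^(0.07−0.03) = 1.0408.
Risk-neutral probability p = (1.0408 − 0.65)/(1.35 − 0.65) = 0.3908/0.7000 = 0.5583

p = 0.5583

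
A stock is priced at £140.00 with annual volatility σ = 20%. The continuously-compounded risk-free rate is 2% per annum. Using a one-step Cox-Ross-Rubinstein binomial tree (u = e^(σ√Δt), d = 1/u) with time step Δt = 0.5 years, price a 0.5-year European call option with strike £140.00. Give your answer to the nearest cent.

CRR parameters: u = e^(σ√Δt) = e^(0.2·√0.5) = 1.1519, d = 1/u = 0.8681
Per-period rate: rΔt = 0.02·0.5 = 0.01, so R = e^0.01 = 1.0101
Risk-neutral probability p = (e^0.01 − 0.8681)/(1.1519 − 0.8681) = 0.1419/0.2838 = 0.5001
Terminal stock prices: S_u = 161.3, S_d = 121.5
Terminal payoffs (S − K): max(21.27, 0) = 21.27, max(-18.46, 0) = 0
Node 0 (S = 140): V_0 = e^(−0.01)·[0.5001·21.2674 + 0.4999·0.0000] = 10.5304

£10.53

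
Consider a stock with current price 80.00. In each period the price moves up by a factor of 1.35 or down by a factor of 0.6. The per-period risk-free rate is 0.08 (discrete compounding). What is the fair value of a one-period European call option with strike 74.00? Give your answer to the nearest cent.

Risk-neutral probability p = (1 + 0.08 − 0.6)/(1.35 − 0.6) = 0.4800/0.7500 = 0.6400
Terminal stock prices: S_u = 108, S_d = 48
Terminal payoffs (S − K): max(34, 0) = 34, max(-26, 0) = 0
Node 0 (S = 80): V_0 = 1/1.08·[0.6400·34.0000 + 0.3600·0.0000] = 20.1481

20.15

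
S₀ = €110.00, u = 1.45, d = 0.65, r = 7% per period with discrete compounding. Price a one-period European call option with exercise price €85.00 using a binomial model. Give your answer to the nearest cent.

€36.55

Risk-neutral probability p = (1 + 0.07 − 0.65)/(1.45 − 0.65) = 0.4200/0.8000 = 0.5250
Terminal stock prices: S_u = 159.5, S_d = 71.5
Terminal payoffs (S − K): max(74.5, 0) = 74.5, max(-13.5, 0) = 0
Node 0 (S = 110): V_0 = 1/1.07·[0.5250·74.5000 + 0.4750·0.0000] = 36.5537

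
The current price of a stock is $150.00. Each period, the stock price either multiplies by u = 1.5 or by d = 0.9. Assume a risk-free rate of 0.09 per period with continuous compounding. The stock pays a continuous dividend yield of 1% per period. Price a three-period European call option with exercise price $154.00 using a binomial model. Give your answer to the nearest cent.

Per-period risk-free factor R = e^0.09 = 1.0942; dividend-adjusted growth = e^(0.09−0.01) = 1.0833.
Risk-neutral probability p = (1.0833 − 0.9)/(1.5 − 0.9) = 0.1833/0.6000 = 0.3055
Terminal stock prices: S_uuu = 506.2, S_uud = 303.8, S_udd = 182.2, S_ddd = 109.4
Terminal payoffs (S − K): max(352.2, 0) = 352.2, max(149.8, 0) = 149.8, max(28.25, 0) = 28.25, max(-44.65, 0) = 0
Node uu (S = 337.5): V_uu = e^(−0.09)·[0.3055·352.2500 + 0.6945·149.7500] = 193.3964
Node ud (S = 202.5): V_ud = e^(−0.09)·[0.3055·149.7500 + 0.6945·28.2500] = 59.7397
Node dd (S = 121.5): V_dd = e^(−0.09)·[0.3055·28.2500 + 0.6945·0.0000] = 7.8870
Node u (S = 225): V_u = e^(−0.09)·[0.3055·193.3964 + 0.6945·59.7397] = 91.9131
Node d (S = 135): V_d = e^(−0.09)·[0.3055·59.7397 + 0.6945·7.8870] = 21.6847
Node 0 (S = 150): V_0 = e^(−0.09)·[0.3055·91.9131 + 0.6945·21.6847] = 39.4252

$39.43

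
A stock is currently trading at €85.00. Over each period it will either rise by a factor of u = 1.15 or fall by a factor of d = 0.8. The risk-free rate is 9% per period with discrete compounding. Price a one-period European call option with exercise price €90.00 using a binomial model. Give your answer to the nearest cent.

Risk-neutral probability p = (1 + 0.09 − 0.8)/(1.15 − 0.8) = 0.2900/0.3500 = 0.8286
Terminal stock prices: S_u = 97.75, S_d = 68
Terminal payoffs (S − K): max(7.75, 0) = 7.75, max(-22, 0) = 0
Node 0 (S = 85): V_0 = 1/1.09·[0.8286·7.7500 + 0.1714·0.0000] = 5.8912

€5.89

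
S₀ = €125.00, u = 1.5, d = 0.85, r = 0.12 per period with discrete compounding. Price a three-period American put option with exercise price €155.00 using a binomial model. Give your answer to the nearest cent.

€30.00

Risk-neutral probability p = (1 + 0.12 − 0.85)/(1.5 − 0.85) = 0.2700/0.6500 = 0.4154
Terminal stock prices: S_uuu = 421.9, S_uud = 239.1, S_udd = 135.5, S_ddd = 76.77
Terminal payoffs (K − S): max(-266.9, 0) = 0, max(-84.06, 0) = 0, max(19.53, 0) = 19.53, max(78.23, 0) = 78.23
Node uu (S = 281.2): continuation = 1/1.12·[0.4154·0.0000 + 0.5846·0.0000] = 0.0000; exercise value = 0.0000 ≤ continuation, so V_uu = 0.0000
Node ud (S = 159.4): continuation = 1/1.12·[0.4154·0.0000 + 0.5846·19.5313] = 10.1949; exercise value = 0.0000 ≤ continuation, so V_ud = 10.1949
Node dd (S = 90.31): continuation = 1/1.12·[0.4154·19.5313 + 0.5846·78.2344] = 48.0804; exercise value = 64.6875 > continuation, so V_dd = 64.6875 (exercise)
Node u (S = 187.5): continuation = 1/1.12·[0.4154·0.0000 + 0.5846·10.1949] = 5.3215; exercise value = 0.0000 ≤ continuation, so V_u = 5.3215
Node d (S = 106.2): continuation = 1/1.12·[0.4154·10.1949 + 0.5846·64.6875] = 37.5465; exercise value = 48.7500 > continuation, so V_d = 48.7500 (exercise)
Node 0 (S = 125): continuation = 1/1.12·[0.4154·5.3215 + 0.5846·48.7500] = 27.4201; exercise value = 30.0000 > continuation, so V_0 = 30.0000 (exercise)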